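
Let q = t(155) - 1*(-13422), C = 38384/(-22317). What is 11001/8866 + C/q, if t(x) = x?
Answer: 3332939684365/2686379461194 ≈ 1.2407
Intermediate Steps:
C = -38384/22317 (C = 38384*(-1/22317) = -38384/22317 ≈ -1.7199)
q = 13577 (q = 155 - 1*(-13422) = 155 + 13422 = 13577)
11001/8866 + C/q = 11001/8866 - 38384/22317/13577 = 11001*(1/8866) - 38384/22317*1/13577 = 11001/8866 - 38384/302997909 = 3332939684365/2686379461194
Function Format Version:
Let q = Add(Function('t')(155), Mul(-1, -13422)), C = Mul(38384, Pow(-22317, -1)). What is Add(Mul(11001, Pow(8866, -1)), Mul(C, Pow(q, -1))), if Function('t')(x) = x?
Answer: Rational(3332939684365, 2686379461194) ≈ 1.2407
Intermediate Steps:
C = Rational(-38384, 22317) (C = Mul(38384, Rational(-1, 22317)) = Rational(-38384, 22317) ≈ -1.7199)
q = 13577 (q = Add(155, Mul(-1, -13422)) = Add(155, 13422) = 13577)
Add(Mul(11001, Pow(8866, -1)), Mul(C, Pow(q, -1))) = Add(Mul(11001, Pow(8866, -1)), Mul(Rational(-38384, 22317), Pow(13577, -1))) = Add(Mul(11001, Rational(1, 8866)), Mul(Rational(-38384, 22317), Rational(1, 13577))) = Add(Rational(11001, 8866), Rational(-38384, 302997909)) = Rational(3332939684365, 2686379461194)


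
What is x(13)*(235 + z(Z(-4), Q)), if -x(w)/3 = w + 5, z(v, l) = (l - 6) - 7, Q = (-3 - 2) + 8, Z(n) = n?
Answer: -12150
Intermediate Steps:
Q = 3 (Q = -5 + 8 = 3)
z(v, l) = -13 + l (z(v, l) = (-6 + l) - 7 = -13 + l)
x(w) = -15 - 3*w (x(w) = -3*(w + 5) = -3*(5 + w) = -15 - 3*w)
x(13)*(235 + z(Z(-4), Q)) = (-15 - 3*13)*(235 + (-13 + 3)) = (-15 - 39)*(235 - 10) = -54*225 = -12150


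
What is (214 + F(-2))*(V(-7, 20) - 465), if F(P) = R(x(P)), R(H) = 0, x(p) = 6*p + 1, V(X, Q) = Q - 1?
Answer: -95444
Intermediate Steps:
V(X, Q) = -1 + Q
x(p) = 1 + 6*p
F(P) = 0
(214 + F(-2))*(V(-7, 20) - 465) = (214 + 0)*((-1 + 20) - 465) = 214*(19 - 465) = 214*(-446) = -95444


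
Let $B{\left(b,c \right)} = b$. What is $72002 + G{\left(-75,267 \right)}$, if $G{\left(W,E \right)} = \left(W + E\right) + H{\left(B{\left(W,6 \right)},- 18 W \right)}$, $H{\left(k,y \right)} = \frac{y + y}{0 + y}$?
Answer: $72196$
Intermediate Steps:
$H{\left(k,y \right)} = 2$ ($H{\left(k,y \right)} = \frac{2 y}{y} = 2$)
$G{\left(W,E \right)} = 2 + E + W$ ($G{\left(W,E \right)} = \left(W + E\right) + 2 = \left(E + W\right) + 2 = 2 + E + W$)
$72002 + G{\left(-75,267 \right)} = 72002 + \left(2 + 267 - 75\right) = 72002 + 194 = 72196$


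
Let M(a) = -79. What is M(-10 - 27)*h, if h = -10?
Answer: 790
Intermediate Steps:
M(-10 - 27)*h = -79*(-10) = 790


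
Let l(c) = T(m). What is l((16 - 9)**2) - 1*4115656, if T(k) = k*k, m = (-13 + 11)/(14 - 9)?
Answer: -102891396/25 ≈ -4.1157e+6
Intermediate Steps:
m = -2/5 ≈ -0.40000
T(k) = k**2
l(c) = 4/25 (l(c) = (-2/5)**2 = 4/25)
l((16 - 9)**2) - 1*4115656 = 4/25 - 1*4115656 = 4/25 - 4115656 = -102891396/25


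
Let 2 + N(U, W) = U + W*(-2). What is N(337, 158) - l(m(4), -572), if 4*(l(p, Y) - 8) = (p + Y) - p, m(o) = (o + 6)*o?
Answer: 154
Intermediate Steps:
m(o) = o*(6 + o) (m(o) = (6 + o)*o = o*(6 + o))
N(U, W) = -2 + U - 2*W (N(U, W) = -2 + (U + W*(-2)) = -2 + (U - 2*W) = -2 + U - 2*W)
l(p, Y) = 8 + Y/4 (l(p, Y) = 8 + ((p + Y) - p)/4 = 8 + ((Y + p) - p)/4 = 8 + Y/4)
N(337, 158) - l(m(4), -572) = (-2 + 337 - 2*158) - (8 + (1/4)*(-572)) = (-2 + 337 - 316) - (8 - 143) = 19 - 1*(-135) = 19 + 135 = 154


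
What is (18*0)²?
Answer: 0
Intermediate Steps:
(18*0)² = 0² = 0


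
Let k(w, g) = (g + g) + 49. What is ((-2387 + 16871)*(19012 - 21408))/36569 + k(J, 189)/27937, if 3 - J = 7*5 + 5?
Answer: -10653853255/11226683 ≈ -948.98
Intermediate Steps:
J = -37 (J = 3 - (7*5 + 5) = 3 - (35 + 5) = 3 - 1*40 = 3 - 40 = -37)
k(w, g) = 49 + 2*g (k(w, g) = 2*g + 49 = 49 + 2*g)
((-2387 + 16871)*(19012 - 21408))/36569 + k(J, 189)/27937 = ((-2387 + 16871)*(19012 - 21408))/36569 + (49 + 2*189)/27937 = (14484*(-2396))*(1/36569) + (49 + 378)*(1/27937) = -34703664*1/36569 + 427*(1/27937) = -34703664/36569 + 61/3991 = -10653853255/11226683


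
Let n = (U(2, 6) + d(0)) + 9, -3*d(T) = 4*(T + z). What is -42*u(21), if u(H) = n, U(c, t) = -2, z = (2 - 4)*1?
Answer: -406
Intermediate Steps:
z = -2 (z = -2*1 = -2)
d(T) = 8/3 - 4*T/3 (d(T) = -4*(T - 2)/3 = -4*(-2 + T)/3 = -(-8 + 4*T)/3 = 8/3 - 4*T/3)
n = 29/3 (n = (-2 + (8/3 - 4/3*0)) + 9 = (-2 + (8/3 + 0)) + 9 = (-2 + 8/3) + 9 = ⅔ + 9 = 29/3 ≈ 9.6667)
u(H) = 29/3
-42*u(21) = -42*29/3 = -406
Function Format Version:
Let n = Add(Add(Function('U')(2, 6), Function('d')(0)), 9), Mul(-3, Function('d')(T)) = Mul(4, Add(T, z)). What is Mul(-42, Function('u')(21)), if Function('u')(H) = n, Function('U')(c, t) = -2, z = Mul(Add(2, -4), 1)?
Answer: -406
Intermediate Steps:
z = -2 (z = Mul(-2, 1) = -2)
Function('d')(T) = Add(Rational(8, 3), Mul(Rational(-4, 3), T)) (Function('d')(T) = Mul(Rational(-1, 3), Mul(4, Add(T, -2))) = Mul(Rational(-1, 3), Mul(4, Add(-2, T))) = Mul(Rational(-1, 3), Add(-8, Mul(4, T))) = Add(Rational(8, 3), Mul(Rational(-4, 3), T)))
n = Rational(29, 3) (n = Add(Add(-2, Add(Rational(8, 3), Mul(Rational(-4, 3), 0))), 9) = Add(Add(-2, Add(Rational(8, 3), 0)), 9) = Add(Add(-2, Rational(8, 3)), 9) = Add(Rational(2, 3), 9) = Rational(29, 3) ≈ 9.6667)
Function('u')(H) = Rational(29, 3)
Mul(-42, Function('u')(21)) = Mul(-42, Rational(29, 3)) = -406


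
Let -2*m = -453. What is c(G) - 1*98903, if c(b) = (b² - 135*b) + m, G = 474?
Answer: 124019/2 ≈ 62010.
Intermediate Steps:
m = 453/2 (m = -½*(-453) = 453/2 ≈ 226.50)
c(b) = 453/2 + b² - 135*b (c(b) = (b² - 135*b) + 453/2 = 453/2 + b² - 135*b)
c(G) - 1*98903 = (453/2 + 474² - 135*474) - 1*98903 = (453/2 + 224676 - 63990) - 98903 = 321825/2 - 98903 = 124019/2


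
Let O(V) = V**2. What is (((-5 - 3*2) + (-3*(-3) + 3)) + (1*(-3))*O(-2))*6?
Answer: -66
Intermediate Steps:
(((-5 - 3*2) + (-3*(-3) + 3)) + (1*(-3))*O(-2))*6 = (((-5 - 3*2) + (-3*(-3) + 3)) + (1*(-3))*(-2)**2)*6 = (((-5 - 6) + (9 + 3)) - 3*4)*6 = ((-11 + 12) - 12)*6 = (1 - 12)*6 = -11*6 = -66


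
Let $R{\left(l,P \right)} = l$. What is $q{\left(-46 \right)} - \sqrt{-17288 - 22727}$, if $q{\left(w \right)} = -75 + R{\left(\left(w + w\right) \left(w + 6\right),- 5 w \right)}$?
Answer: $3605 - i \sqrt{40015} \approx 3605.0 - 200.04 i$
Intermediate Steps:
$q{\left(w \right)} = -75 + 2 w \left(6 + w\right)$ ($q{\left(w \right)} = -75 + \left(w + w\right) \left(w + 6\right) = -75 + 2 w \left(6 + w\right)$)
$q{\left(-46 \right)} - \sqrt{-17288 - 22727} = \left(-75 + 2 \left(-46\right) \left(6 - 46\right)\right) - \sqrt{-17288 - 22727} = \left(-75 + 2 \left(-46\right) \left(-40\right)\right) - \sqrt{-40015} = \left(-75 + 3680\right) - i \sqrt{40015} = 3605 - i \sqrt{40015}$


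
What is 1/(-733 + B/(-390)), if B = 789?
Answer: -130/95553 ≈ -0.0013605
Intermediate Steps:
1/(-733 + B/(-390)) = 1/(-733 + 789/(-390)) = 1/(-733 + 789*(-1/390)) = 1/(-733 - 263/130) = 1/(-95553/130) = -130/95553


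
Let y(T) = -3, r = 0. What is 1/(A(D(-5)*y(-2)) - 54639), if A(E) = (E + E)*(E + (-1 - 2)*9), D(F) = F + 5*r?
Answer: -1/54999 ≈ -1.8182e-5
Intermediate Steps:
D(F) = F (D(F) = F + 5*0 = F + 0 = F)
A(E) = 2*E*(-27 + E) (A(E) = (2*E)*(E - 3*9) = (2*E)*(E - 27) = (2*E)*(-27 + E) = 2*E*(-27 + E))
1/(A(D(-5)*y(-2)) - 54639) = 1/(2*(-5*(-3))*(-27 - 5*(-3)) - 54639) = 1/(2*15*(-27 + 15) - 54639) = 1/(2*15*(-12) - 54639) = 1/(-360 - 54639) = 1/(-54999) = -1/54999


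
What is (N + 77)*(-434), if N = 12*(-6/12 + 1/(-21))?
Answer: -30566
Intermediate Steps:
N = -46/7 (N = 12*(-6*1/12 + 1*(-1/21)) = 12*(-½ - 1/21) = 12*(-23/42) = -46/7 ≈ -6.5714)
(N + 77)*(-434) = (-46/7 + 77)*(-434) = (493/7)*(-434) = -30566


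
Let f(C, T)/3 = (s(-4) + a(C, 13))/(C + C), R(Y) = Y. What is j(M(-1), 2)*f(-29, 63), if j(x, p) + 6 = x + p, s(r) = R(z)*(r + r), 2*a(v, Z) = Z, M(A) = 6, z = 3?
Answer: 105/58 ≈ 1.8103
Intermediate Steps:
a(v, Z) = Z/2
s(r) = 6*r (s(r) = 3*(r + r) = 3*(2*r) = 6*r)
j(x, p) = -6 + p + x (j(x, p) = -6 + (x + p) = -6 + (p + x) = -6 + p + x)
f(C, T) = -105/(4*C) (f(C, T) = 3*((6*(-4) + (1/2)*13)/(C + C)) = 3*((-24 + 13/2)/((2*C))) = 3*(-35/(4*C)) = -105/(4*C))
j(M(-1), 2)*f(-29, 63) = (-6 + 2 + 6)*(-105/4/(-29)) = 2*(-105/4*(-1/29)) = 2*(105/116) = 105/58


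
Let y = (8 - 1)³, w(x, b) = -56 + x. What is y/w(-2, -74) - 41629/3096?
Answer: -1738205/89784 ≈ -19.360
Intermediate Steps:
y = 343 (y = 7³ = 343)
y/w(-2, -74) - 41629/3096 = 343/(-56 - 2) - 41629/3096 = 343/(-58) - 41629*1/3096 = 343*(-1/58) - 41629/3096 = -343/58 - 41629/3096 = -1738205/89784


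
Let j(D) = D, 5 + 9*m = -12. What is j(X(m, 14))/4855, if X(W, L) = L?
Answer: 14/4855 ≈ 0.0028836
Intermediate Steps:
m = -17/9 (m = -5/9 + (⅑)*(-12) = -5/9 - 4/3 = -17/9 ≈ -1.8889)
j(X(m, 14))/4855 = 14/4855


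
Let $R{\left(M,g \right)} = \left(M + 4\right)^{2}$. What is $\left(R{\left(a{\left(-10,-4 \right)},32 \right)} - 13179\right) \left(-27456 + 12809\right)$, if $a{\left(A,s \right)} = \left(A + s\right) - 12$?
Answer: $185943665$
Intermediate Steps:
$a{\left(A,s \right)} = -12 + A + s$
$R{\left(M,g \right)} = \left(4 + M\right)^{2}$
$\left(R{\left(a{\left(-10,-4 \right)},32 \right)} - 13179\right) \left(-27456 + 12809\right) = \left(\left(4 - 26\right)^{2} - 13179\right) \left(-27456 + 12809\right) = \left(\left(4 - 26\right)^{2} - 13179\right) \left(-14647\right) = \left(\left(-22\right)^{2} - 13179\right) \left(-14647\right) = \left(484 - 13179\right) \left(-14647\right) = \left(-12695\right) \left(-14647\right) = 185943665$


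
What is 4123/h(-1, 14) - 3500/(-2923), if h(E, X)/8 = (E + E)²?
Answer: 12163529/93536 ≈ 130.04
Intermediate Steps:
h(E, X) = 32*E² (h(E, X) = 8*(E + E)² = 8*(2*E)² = 8*(4*E²) = 32*E²)
4123/h(-1, 14) - 3500/(-2923) = 4123/((32*(-1)²)) - 3500/(-2923) = 4123/((32*1)) - 3500*(-1/2923) = 4123/32 + 3500/2923 = 12163529/93536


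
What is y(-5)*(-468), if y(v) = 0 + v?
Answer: 2340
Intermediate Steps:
y(v) = v
y(-5)*(-468) = -5*(-468) = 2340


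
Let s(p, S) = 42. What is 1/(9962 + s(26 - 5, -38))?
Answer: 1/10004 ≈ 9.9960e-5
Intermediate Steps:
1/(9962 + s(26 - 5, -38)) = 1/(9962 + 42) = 1/10004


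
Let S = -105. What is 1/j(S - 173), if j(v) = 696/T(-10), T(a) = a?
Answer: -5/348 ≈ -0.014368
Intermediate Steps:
j(v) = -348/5 (j(v) = 696/(-10) = 696*(-1/10) = -348/5)
1/j(S - 173) = 1/(-348/5) = -5/348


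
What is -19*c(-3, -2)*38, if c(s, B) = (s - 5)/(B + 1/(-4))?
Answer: -23104/9 ≈ -2567.1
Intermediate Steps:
c(s, B) = (-5 + s)/(-¼ + B) (c(s, B) = (-5 + s)/(B - ¼) = (-5 + s)/(-¼ + B))
-19*c(-3, -2)*38 = -76*(-5 - 3)/(-1 + 4*(-2))*38 = -76*(-8)/(-1 - 8)*38 = -76*(-8)/(-9)*38 = -76*(-1)*(-8)/9*38 = -19*32/9*38 = -608/9*38 = -23104/9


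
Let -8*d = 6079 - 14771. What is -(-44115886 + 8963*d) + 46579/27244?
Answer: 936583013185/27244 ≈ 3.4378e+7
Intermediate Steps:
d = 2173/2 (d = -(6079 - 14771)/8 = -1/8*(-8692) = 2173/2 ≈ 1086.5)
-(-44115886 + 8963*d) + 46579/27244 = -8963/(1/(-4922 + 2173/2)) + 46579/27244 = -8963/(1/(-7671/2)) + 46579*(1/27244) = -8963/(-2/7671) + 46579/27244 = -8963*(-7671/2) + 46579/27244 = 68755173/2 + 46579/27244 = 936583013185/27244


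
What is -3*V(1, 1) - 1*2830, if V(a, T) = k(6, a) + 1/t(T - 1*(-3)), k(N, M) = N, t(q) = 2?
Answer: -5699/2 ≈ -2849.5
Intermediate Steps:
V(a, T) = 13/2 (V(a, T) = 6 + 1/2 = 13/2)
-3*V(1, 1) - 1*2830 = -3*13/2 - 1*2830 = -39/2 - 2830 = -5699/2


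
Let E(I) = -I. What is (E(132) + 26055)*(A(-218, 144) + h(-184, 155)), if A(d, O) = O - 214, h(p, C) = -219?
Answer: -7491747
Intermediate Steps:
A(d, O) = -214 + O
(E(132) + 26055)*(A(-218, 144) + h(-184, 155)) = (-1*132 + 26055)*((-214 + 144) - 219) = (-132 + 26055)*(-70 - 219) = 25923*(-289) = -7491747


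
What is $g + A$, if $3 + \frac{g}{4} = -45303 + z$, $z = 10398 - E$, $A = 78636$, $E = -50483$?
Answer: $140936$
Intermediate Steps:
$z = 60881$ ($z = 10398 - -50483 = 10398 + 50483 = 60881$)
$g = 62300$ ($g = -12 + 4 \left(-45303 + 60881\right) = -12 + 4 \cdot 15578 = -12 + 62312 = 62300$)
$g + A = 62300 + 78636 = 140936$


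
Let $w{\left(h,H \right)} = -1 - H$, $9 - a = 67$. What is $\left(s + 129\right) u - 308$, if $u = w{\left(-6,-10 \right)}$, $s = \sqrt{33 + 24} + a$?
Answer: $331 + 9 \sqrt{57} \approx 398.95$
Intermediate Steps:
$a = -58$ ($a = 9 - 67 = -58$)
$s = -58 + \sqrt{57}$ ($s = \sqrt{33 + 24} - 58 = \sqrt{57} - 58 = -58 + \sqrt{57} \approx -50.45$)
$u = 9$ ($u = -1 - -10 = -1 + 10 = 9$)
$\left(s + 129\right) u - 308 = \left(\left(-58 + \sqrt{57}\right) + 129\right) 9 - 308 = \left(71 + \sqrt{57}\right) 9 - 308 = \left(639 + 9 \sqrt{57}\right) - 308 = 331 + 9 \sqrt{57}$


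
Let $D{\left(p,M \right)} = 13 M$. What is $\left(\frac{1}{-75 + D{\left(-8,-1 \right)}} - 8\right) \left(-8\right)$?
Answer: $\frac{705}{11} \approx 64.091$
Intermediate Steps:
$\left(\frac{1}{-75 + D{\left(-8,-1 \right)}} - 8\right) \left(-8\right) = \left(\frac{1}{-75 + 13 \left(-1\right)} - 8\right) \left(-8\right) = \left(\frac{1}{-75 - 13} - 8\right) \left(-8\right) = \left(\frac{1}{-88} - 8\right) \left(-8\right) = \left(- \frac{1}{88} - 8\right) \left(-8\right) = \left(- \frac{705}{88}\right) \left(-8\right) = \frac{705}{11}$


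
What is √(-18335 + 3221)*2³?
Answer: 8*I*√15114 ≈ 983.51*I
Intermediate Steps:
√(-18335 + 3221)*2³ = √(-15114)*8 = (I*√15114)*8 = 8*I*√15114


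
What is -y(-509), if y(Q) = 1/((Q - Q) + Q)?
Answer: 1/509 ≈ 0.0019646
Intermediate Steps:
y(Q) = 1/Q (y(Q) = 1/(0 + Q) = 1/Q)
-y(-509) = -1/(-509) = -1*(-1/509) = 1/509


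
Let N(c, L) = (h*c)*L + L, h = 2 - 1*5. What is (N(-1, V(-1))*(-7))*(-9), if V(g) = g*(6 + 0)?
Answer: -1512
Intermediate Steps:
h = -3 (h = 2 - 5 = -3)
V(g) = 6*g (V(g) = g*6 = 6*g)
N(c, L) = L - 3*L*c (N(c, L) = (-3*c)*L + L = -3*L*c + L = L - 3*L*c)
(N(-1, V(-1))*(-7))*(-9) = (((6*(-1))*(1 - 3*(-1)))*(-7))*(-9) = (-6*(1 + 3)*(-7))*(-9) = (-6*4*(-7))*(-9) = -24*(-7)*(-9) = 168*(-9) = -1512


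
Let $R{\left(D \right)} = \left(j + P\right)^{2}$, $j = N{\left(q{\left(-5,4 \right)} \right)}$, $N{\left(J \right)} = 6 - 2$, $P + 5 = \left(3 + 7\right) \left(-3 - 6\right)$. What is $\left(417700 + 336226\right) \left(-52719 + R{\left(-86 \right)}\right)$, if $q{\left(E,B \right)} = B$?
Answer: $-33502963588$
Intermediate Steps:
$P = -95$ ($P = -5 + \left(3 + 7\right) \left(-3 - 6\right) = -5 + 10 \left(-9\right) = -5 - 90 = -95$)
$N{\left(J \right)} = 4$
$j = 4$
$R{\left(D \right)} = 8281$ ($R{\left(D \right)} = \left(4 - 95\right)^{2} = \left(-91\right)^{2} = 8281$)
$\left(417700 + 336226\right) \left(-52719 + R{\left(-86 \right)}\right) = \left(417700 + 336226\right) \left(-52719 + 8281\right) = 753926 \left(-44438\right) = -33502963588$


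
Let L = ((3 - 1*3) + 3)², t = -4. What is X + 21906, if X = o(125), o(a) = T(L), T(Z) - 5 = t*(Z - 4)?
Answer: 21891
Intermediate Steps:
L = 9 (L = ((3 - 3) + 3)² = (0 + 3)² = 3² = 9)
T(Z) = 21 - 4*Z (T(Z) = 5 - 4*(Z - 4) = 5 - 4*(-4 + Z) = 5 + (16 - 4*Z) = 21 - 4*Z)
o(a) = -15 (o(a) = 21 - 4*9 = 21 - 36 = -15)
X = -15
X + 21906 = -15 + 21906 = 21891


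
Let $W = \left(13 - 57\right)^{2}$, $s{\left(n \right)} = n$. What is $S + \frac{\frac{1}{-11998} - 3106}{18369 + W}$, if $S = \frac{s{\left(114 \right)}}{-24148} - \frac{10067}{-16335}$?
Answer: $\frac{1101748186714913}{2402437875511905} \approx 0.4586$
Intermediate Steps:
$S = \frac{120617863}{197228790}$ ($S = \frac{114}{-24148} - \frac{10067}{-16335} = 114 \left(- \frac{1}{24148}\right) - - \frac{10067}{16335} = - \frac{57}{12074} + \frac{10067}{16335} = \frac{120617863}{197228790} \approx 0.61156$)
$W = 1936$ ($W = \left(-44\right)^{2} = 1936$)
$S + \frac{\frac{1}{-11998} - 3106}{18369 + W} = \frac{120617863}{197228790} + \frac{\frac{1}{-11998} - 3106}{18369 + 1936} = \frac{120617863}{197228790} + \frac{- \frac{1}{11998} - 3106}{20305} = \frac{120617863}{197228790} - \frac{37265789}{243619390} = \frac{1101748186714913}{2402437875511905}$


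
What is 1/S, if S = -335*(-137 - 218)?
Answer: 1/118925 ≈ 8.4087e-6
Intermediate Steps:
S = 118925 (S = -335*(-355) = 118925)
1/S = 1/118925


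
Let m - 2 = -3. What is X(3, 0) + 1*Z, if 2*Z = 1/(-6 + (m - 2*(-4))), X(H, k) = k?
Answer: ½ ≈ 0.50000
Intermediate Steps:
m = -1 (m = 2 - 3 = -1)
Z = ½ (Z = 1/(2*(-6 + (-1 - 2*(-4)))) = 1/(2*(-6 + (-1 + 8))) = 1/(2*(-6 + 7)) = (½)/1 = (½)*1 = ½ ≈ 0.50000)
X(3, 0) + 1*Z = 0 + 1*(½) = 0 + ½ = ½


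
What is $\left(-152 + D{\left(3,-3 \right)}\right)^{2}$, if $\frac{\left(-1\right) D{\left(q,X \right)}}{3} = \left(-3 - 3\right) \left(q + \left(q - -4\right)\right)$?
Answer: $784$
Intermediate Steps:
$D{\left(q,X \right)} = 72 + 36 q$ ($D{\left(q,X \right)} = - 3 \left(-3 - 3\right) \left(q + \left(q - -4\right)\right) = - 3 \left(- 6 \left(q + \left(q + 4\right)\right)\right) = - 3 \left(- 6 \left(q + \left(4 + q\right)\right)\right) = - 3 \left(- 6 \left(4 + 2 q\right)\right) = - 3 \left(-24 - 12 q\right) = 72 + 36 q$)
$\left(-152 + D{\left(3,-3 \right)}\right)^{2} = \left(-152 + \left(72 + 36 \cdot 3\right)\right)^{2} = \left(-152 + \left(72 + 108\right)\right)^{2} = \left(-152 + 180\right)^{2} = 28^{2} = 784$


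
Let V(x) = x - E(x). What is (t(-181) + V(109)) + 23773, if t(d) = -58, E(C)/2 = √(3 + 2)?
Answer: 23824 - 2*√5 ≈ 23820.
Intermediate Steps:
E(C) = 2*√5 (E(C) = 2*√(3 + 2) = 2*√5)
V(x) = x - 2*√5
(t(-181) + V(109)) + 23773 = (-58 + (109 - 2*√5)) + 23773 = (51 - 2*√5) + 23773 = 23824 - 2*√5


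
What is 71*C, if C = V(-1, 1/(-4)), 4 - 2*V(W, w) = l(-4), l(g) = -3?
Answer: 497/2 ≈ 248.50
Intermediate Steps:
V(W, w) = 7/2 (V(W, w) = 2 - 1/2*(-3) = 2 + 3/2 = 7/2)
C = 7/2 ≈ 3.5000
71*C = 71*(7/2) = 497/2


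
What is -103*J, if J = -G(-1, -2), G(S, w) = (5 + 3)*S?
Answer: -824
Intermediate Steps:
G(S, w) = 8*S
J = 8 (J = -8*(-1) = -1*(-8) = 8)
-103*J = -103*8 = -824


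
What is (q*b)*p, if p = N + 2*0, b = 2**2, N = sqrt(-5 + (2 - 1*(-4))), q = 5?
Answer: 20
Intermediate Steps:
N = 1 (N = sqrt(-5 + (2 + 4)) = sqrt(-5 + 6) = sqrt(1) = 1)
b = 4
p = 1 (p = 1 + 2*0 = 1 + 0 = 1)
(q*b)*p = (5*4)*1 = 20*1 = 20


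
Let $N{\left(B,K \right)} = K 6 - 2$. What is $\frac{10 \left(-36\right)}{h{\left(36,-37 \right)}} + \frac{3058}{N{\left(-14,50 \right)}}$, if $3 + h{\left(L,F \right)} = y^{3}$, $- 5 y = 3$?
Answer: $\frac{1219943}{9983} \approx 122.2$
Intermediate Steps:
$N{\left(B,K \right)} = -2 + 6 K$ ($N{\left(B,K \right)} = 6 K - 2 = -2 + 6 K$)
$y = - \frac{3}{5}$ ($y = \left(- \frac{1}{5}\right) 3 = - \frac{3}{5} \approx -0.6$)
$h{\left(L,F \right)} = - \frac{402}{125}$ ($h{\left(L,F \right)} = -3 + \left(- \frac{3}{5}\right)^{3} = -3 - \frac{27}{125} = - \frac{402}{125}$)
$\frac{10 \left(-36\right)}{h{\left(36,-37 \right)}} + \frac{3058}{N{\left(-14,50 \right)}} = \frac{10 \left(-36\right)}{- \frac{402}{125}} + \frac{3058}{-2 + 6 \cdot 50} = \left(-360\right) \left(- \frac{125}{402}\right) + \frac{3058}{-2 + 300} = \frac{7500}{67} + \frac{3058}{298} = \frac{7500}{67} + 3058 \cdot \frac{1}{298} = \frac{7500}{67} + \frac{1529}{149} = \frac{1219943}{9983}$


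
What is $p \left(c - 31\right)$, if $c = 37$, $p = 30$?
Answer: $180$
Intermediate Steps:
$p \left(c - 31\right) = 30 \left(37 - 31\right) = 30 \cdot 6 = 180$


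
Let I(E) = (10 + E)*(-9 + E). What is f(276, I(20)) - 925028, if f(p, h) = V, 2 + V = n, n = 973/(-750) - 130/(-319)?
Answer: -221313640387/239250 ≈ -9.2503e+5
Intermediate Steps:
n = -212887/239250 (n = 973*(-1/750) - 130*(-1/319) = -973/750 + 130/319 = -212887/239250 ≈ -0.88981)
I(E) = (-9 + E)*(10 + E)
V = -691387/239250 (V = -2 - 212887/239250 = -691387/239250 ≈ -2.8898)
f(p, h) = -691387/239250
f(276, I(20)) - 925028 = -691387/239250 - 925028 = -221313640387/239250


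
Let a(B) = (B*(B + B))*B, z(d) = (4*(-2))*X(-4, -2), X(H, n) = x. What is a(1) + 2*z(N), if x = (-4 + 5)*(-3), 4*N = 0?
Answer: 50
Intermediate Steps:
N = 0 (N = (¼)*0 = 0)
x = -3 (x = 1*(-3) = -3)
X(H, n) = -3
z(d) = 24 (z(d) = (4*(-2))*(-3) = -8*(-3) = 24)
a(B) = 2*B³ (a(B) = (B*(2*B))*B = (2*B²)*B = 2*B³)
a(1) + 2*z(N) = 2*1³ + 2*24 = 2*1 + 48 = 2 + 48 = 50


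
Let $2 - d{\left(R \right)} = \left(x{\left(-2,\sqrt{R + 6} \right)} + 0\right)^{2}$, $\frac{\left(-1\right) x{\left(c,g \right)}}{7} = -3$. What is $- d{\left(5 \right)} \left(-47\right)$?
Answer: $-20633$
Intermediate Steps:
$x{\left(c,g \right)} = 21$ ($x{\left(c,g \right)} = \left(-7\right) \left(-3\right) = 21$)
$d{\left(R \right)} = -439$ ($d{\left(R \right)} = 2 - \left(21 + 0\right)^{2} = 2 - 21^{2} = 2 - 441 = -439$)
$- d{\left(5 \right)} \left(-47\right) = - \left(-439\right) \left(-47\right) = \left(-1\right) 20633 = -20633$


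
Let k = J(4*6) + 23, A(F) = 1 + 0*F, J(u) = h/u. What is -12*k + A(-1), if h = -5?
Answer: -545/2 ≈ -272.50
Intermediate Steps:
J(u) = -5/u
A(F) = 1 (A(F) = 1 + 0 = 1)
k = 547/24 (k = -5/(4*6) + 23 = -5/24 + 23 = 547/24 ≈ 22.792)
-12*k + A(-1) = -12*547/24 + 1 = -547/2 + 1 = -545/2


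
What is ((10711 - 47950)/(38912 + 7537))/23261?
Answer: -12413/360150063 ≈ -3.4466e-5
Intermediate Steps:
((10711 - 47950)/(38912 + 7537))/23261 = -37239/46449*(1/23261) = -37239*1/46449*(1/23261) = -12413/15483*1/23261 = -12413/360150063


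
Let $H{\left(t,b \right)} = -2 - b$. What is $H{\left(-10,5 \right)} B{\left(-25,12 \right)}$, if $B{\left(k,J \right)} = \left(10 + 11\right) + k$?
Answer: $28$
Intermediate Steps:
$B{\left(k,J \right)} = 21 + k$
$H{\left(-10,5 \right)} B{\left(-25,12 \right)} = \left(-2 - 5\right) \left(21 - 25\right) = \left(-2 - 5\right) \left(-4\right) = \left(-7\right) \left(-4\right) = 28$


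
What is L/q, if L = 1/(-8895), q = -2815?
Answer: 1/25039425 ≈ 3.9937e-8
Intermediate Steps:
L = -1/8895 ≈ -0.00011242
L/q = -1/8895/(-2815) = -1/8895*(-1/2815) = 1/25039425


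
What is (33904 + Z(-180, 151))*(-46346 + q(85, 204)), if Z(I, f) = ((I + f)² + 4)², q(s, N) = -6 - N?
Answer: -34820582524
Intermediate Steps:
Z(I, f) = (4 + (I + f)²)²
(33904 + Z(-180, 151))*(-46346 + q(85, 204)) = (33904 + (4 + (-180 + 151)²)²)*(-46346 + (-6 - 1*204)) = (33904 + (4 + (-29)²)²)*(-46346 + (-6 - 204)) = (33904 + (4 + 841)²)*(-46346 - 210) = (33904 + 845²)*(-46556) = (33904 + 714025)*(-46556) = 747929*(-46556) = -34820582524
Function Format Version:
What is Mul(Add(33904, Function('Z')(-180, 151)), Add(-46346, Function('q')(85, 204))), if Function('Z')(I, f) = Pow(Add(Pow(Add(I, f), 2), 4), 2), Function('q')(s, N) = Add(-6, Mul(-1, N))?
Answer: -34820582524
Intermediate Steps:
Function('Z')(I, f) = Pow(Add(4, Pow(Add(I, f), 2)), 2)
Mul(Add(33904, Function('Z')(-180, 151)), Add(-46346, Function('q')(85, 204))) = Mul(Add(33904, Pow(Add(4, Pow(Add(-180, 151), 2)), 2)), Add(-46346, Add(-6, Mul(-1, 204)))) = Mul(Add(33904, Pow(Add(4, Pow(-29, 2)), 2)), Add(-46346, Add(-6, -204))) = Mul(Add(33904, Pow(Add(4, 841), 2)), Add(-46346, -210)) = Mul(Add(33904, Pow(845, 2)), -46556) = Mul(Add(33904, 714025), -46556) = Mul(747929, -46556) = -34820582524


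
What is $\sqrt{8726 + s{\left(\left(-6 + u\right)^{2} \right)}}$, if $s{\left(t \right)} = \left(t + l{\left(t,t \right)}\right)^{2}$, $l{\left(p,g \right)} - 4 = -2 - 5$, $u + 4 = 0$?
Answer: $3 \sqrt{2015} \approx 134.67$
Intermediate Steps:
$u = -4$ ($u = -4 + 0 = -4$)
$l{\left(p,g \right)} = -3$ ($l{\left(p,g \right)} = 4 - 7 = -3$)
$s{\left(t \right)} = \left(-3 + t\right)^{2}$ ($s{\left(t \right)} = \left(t - 3\right)^{2} = \left(-3 + t\right)^{2}$)
$\sqrt{8726 + s{\left(\left(-6 + u\right)^{2} \right)}} = \sqrt{8726 + \left(-3 + \left(-6 - 4\right)^{2}\right)^{2}} = \sqrt{8726 + \left(-3 + \left(-10\right)^{2}\right)^{2}} = \sqrt{8726 + \left(-3 + 100\right)^{2}} = \sqrt{8726 + 97^{2}} = \sqrt{8726 + 9409} = \sqrt{18135} = 3 \sqrt{2015}$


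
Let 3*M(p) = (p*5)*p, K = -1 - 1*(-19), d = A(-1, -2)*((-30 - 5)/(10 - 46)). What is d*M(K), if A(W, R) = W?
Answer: -525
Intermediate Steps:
d = -35/36 (d = -(-30 - 5)/(10 - 46) = -(-35)/(-36) = -(-35)*(-1)/36 = -1*35/36 = -35/36 ≈ -0.97222)
K = 18 (K = -1 + 19 = 18)
M(p) = 5*p**2/3 (M(p) = ((p*5)*p)/3 = ((5*p)*p)/3 = (5*p**2)/3 = 5*p**2/3)
d*M(K) = -175*18**2/108 = -175*324/108 = -35/36*540 = -525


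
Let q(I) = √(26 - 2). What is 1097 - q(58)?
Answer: 1097 - 2*√6 ≈ 1092.1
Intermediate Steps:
q(I) = 2*√6 (q(I) = √24 = 2*√6)
1097 - q(58) = 1097 - 2*√6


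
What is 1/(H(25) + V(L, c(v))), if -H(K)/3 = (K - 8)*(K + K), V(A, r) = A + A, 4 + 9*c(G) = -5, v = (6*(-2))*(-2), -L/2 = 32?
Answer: -1/2678 ≈ -0.00037341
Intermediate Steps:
L = -64 (L = -2*32 = -64)
v = 24 (v = -12*(-2) = 24)
c(G) = -1 (c(G) = -4/9 + (⅑)*(-5) = -4/9 - 5/9 = -1)
V(A, r) = 2*A
H(K) = -6*K*(-8 + K) (H(K) = -3*(K - 8)*(K + K) = -3*(-8 + K)*2*K = -6*K*(-8 + K))
1/(H(25) + V(L, c(v))) = 1/(6*25*(8 - 1*25) + 2*(-64)) = 1/(6*25*(8 - 25) - 128) = 1/(6*25*(-17) - 128) = 1/(-2550 - 128) = 1/(-2678) = -1/2678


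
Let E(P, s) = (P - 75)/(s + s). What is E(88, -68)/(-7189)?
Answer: 1/75208 ≈ 1.3296e-5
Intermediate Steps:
E(P, s) = (-75 + P)/(2*s) (E(P, s) = (-75 + P)/((2*s)) = (-75 + P)*(1/(2*s)) = (-75 + P)/(2*s))
E(88, -68)/(-7189) = ((½)*(-75 + 88)/(-68))/(-7189) = ((½)*(-1/68)*13)*(-1/7189) = -13/136*(-1/7189) = 1/75208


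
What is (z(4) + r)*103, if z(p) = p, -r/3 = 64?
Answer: -19364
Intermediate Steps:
r = -192 (r = -3*64 = -192)
(z(4) + r)*103 = (4 - 192)*103 = -188*103 = -19364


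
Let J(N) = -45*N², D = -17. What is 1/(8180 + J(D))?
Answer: -1/4825 ≈ -0.00020725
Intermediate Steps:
1/(8180 + J(D)) = 1/(8180 - 45*(-17)²) = 1/(8180 - 45*289) = 1/(8180 - 13005) = 1/(-4825) = -1/4825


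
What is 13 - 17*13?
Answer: -208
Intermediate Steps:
13 - 17*13 = 13 - 221 = -208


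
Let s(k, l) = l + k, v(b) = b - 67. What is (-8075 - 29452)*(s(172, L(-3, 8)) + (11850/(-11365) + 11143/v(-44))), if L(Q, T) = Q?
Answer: -213254657882/84101 ≈ -2.5357e+6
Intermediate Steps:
v(b) = -67 + b
s(k, l) = k + l
(-8075 - 29452)*(s(172, L(-3, 8)) + (11850/(-11365) + 11143/v(-44))) = (-8075 - 29452)*((172 - 3) + (11850/(-11365) + 11143/(-67 - 44))) = -37527*(169 + (11850*(-1/11365) + 11143/(-111))) = -37527*(169 + (-2370/2273 + 11143*(-1/111))) = -37527*(169 + (-2370/2273 - 11143/111)) = -37527*(169 - 25591109/252303) = -37527*17048098/252303 = -213254657882/84101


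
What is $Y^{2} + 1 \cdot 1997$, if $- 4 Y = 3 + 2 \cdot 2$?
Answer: $\frac{32001}{16} \approx 2000.1$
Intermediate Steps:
$Y = - \frac{7}{4}$ ($Y = - \frac{3 + 2 \cdot 2}{4} = - \frac{3 + 4}{4} = \left(- \frac{1}{4}\right) 7 = - \frac{7}{4} \approx -1.75$)
$Y^{2} + 1 \cdot 1997 = \left(- \frac{7}{4}\right)^{2} + 1 \cdot 1997 = \frac{49}{16} + 1997 = \frac{32001}{16}$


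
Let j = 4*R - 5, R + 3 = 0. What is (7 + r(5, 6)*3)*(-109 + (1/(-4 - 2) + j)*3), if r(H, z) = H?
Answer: -3531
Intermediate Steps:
R = -3 (R = -3 + 0 = -3)
j = -17 (j = 4*(-3) - 5 = -12 - 5 = -17)
(7 + r(5, 6)*3)*(-109 + (1/(-4 - 2) + j)*3) = (7 + 5*3)*(-109 + (1/(-4 - 2) - 17)*3) = (7 + 15)*(-109 + (1/(-6) - 17)*3) = 22*(-109 + (-1/6 - 17)*3) = 22*(-109 - 103/6*3) = 22*(-109 - 103/2) = 22*(-321/2) = -3531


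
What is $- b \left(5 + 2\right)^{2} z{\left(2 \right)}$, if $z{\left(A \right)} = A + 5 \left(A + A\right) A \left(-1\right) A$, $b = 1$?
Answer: $3822$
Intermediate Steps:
$z{\left(A \right)} = A - 10 A^{3}$ ($z{\left(A \right)} = A + 5 \cdot 2 A - A A = A + 10 A \left(- A^{2}\right) = A - 10 A^{3}$)
$- b \left(5 + 2\right)^{2} z{\left(2 \right)} = \left(-1\right) 1 \left(5 + 2\right)^{2} \left(2 - 10 \cdot 2^{3}\right) = - 7^{2} \left(2 - 80\right) = \left(-1\right) 49 \left(2 - 80\right) = \left(-49\right) \left(-78\right) = 3822$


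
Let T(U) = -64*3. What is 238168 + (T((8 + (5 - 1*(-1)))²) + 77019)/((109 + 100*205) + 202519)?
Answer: 17714008777/74376 ≈ 2.3817e+5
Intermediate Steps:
T(U) = -192
238168 + (T((8 + (5 - 1*(-1)))²) + 77019)/((109 + 100*205) + 202519) = 238168 + (-192 + 77019)/((109 + 100*205) + 202519) = 238168 + 76827/((109 + 20500) + 202519) = 238168 + 76827/(20609 + 202519) = 238168 + 76827/223128 = 238168 + 76827*(1/223128) = 238168 + 25609/74376 = 17714008777/74376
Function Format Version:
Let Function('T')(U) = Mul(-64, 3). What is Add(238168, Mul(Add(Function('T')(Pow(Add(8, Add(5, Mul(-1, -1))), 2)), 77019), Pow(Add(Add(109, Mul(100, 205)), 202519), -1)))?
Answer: Rational(17714008777, 74376) ≈ 2.3817e+5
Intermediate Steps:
Function('T')(U) = -192
Add(238168, Mul(Add(Function('T')(Pow(Add(8, Add(5, Mul(-1, -1))), 2)), 77019), Pow(Add(Add(109, Mul(100, 205)), 202519), -1))) = Add(238168, Mul(Add(-192, 77019), Pow(Add(Add(109, Mul(100, 205)), 202519), -1))) = Add(238168, Mul(76827, Pow(Add(Add(109, 20500), 202519), -1))) = Add(238168, Mul(76827, Pow(Add(20609, 202519), -1))) = Add(238168, Mul(76827, Pow(223128, -1))) = Add(238168, Mul(76827, Rational(1, 223128))) = Add(238168, Rational(25609, 74376)) = Rational(17714008777, 74376)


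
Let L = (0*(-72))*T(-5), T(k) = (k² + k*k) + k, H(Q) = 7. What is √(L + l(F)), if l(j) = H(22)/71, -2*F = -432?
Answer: √497/71 ≈ 0.31399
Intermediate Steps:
T(k) = k + 2*k² (T(k) = (k² + k²) + k = 2*k² + k = k + 2*k²)
F = 216 (F = -½*(-432) = 216)
l(j) = 7/71
L = 0 (L = (0*(-72))*(-5*(1 + 2*(-5))) = 0*(-5*(1 - 10)) = 0*(-5*(-9)) = 0*45 = 0)
√(L + l(F)) = √(0 + 7/71) = √(7/71) = √497/71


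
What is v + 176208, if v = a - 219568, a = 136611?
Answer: 93251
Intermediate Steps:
v = -82957 (v = 136611 - 219568 = -82957)
v + 176208 = -82957 + 176208 = 93251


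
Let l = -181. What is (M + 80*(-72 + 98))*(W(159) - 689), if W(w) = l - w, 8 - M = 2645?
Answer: 573153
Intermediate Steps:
M = -2637 (M = 8 - 1*2645 = 8 - 2645 = -2637)
W(w) = -181 - w
(M + 80*(-72 + 98))*(W(159) - 689) = (-2637 + 80*(-72 + 98))*((-181 - 1*159) - 689) = (-2637 + 80*26)*((-181 - 159) - 689) = (-2637 + 2080)*(-340 - 689) = -557*(-1029) = 573153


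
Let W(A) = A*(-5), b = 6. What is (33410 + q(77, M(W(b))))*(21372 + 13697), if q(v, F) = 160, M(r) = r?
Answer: 1177266330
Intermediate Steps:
W(A) = -5*A
(33410 + q(77, M(W(b))))*(21372 + 13697) = (33410 + 160)*(21372 + 13697) = 33570*35069 = 1177266330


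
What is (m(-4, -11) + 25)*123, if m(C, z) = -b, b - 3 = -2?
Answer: 2952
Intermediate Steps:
b = 1 (b = 3 - 2 = 1)
m(C, z) = -1 (m(C, z) = -1*1 = -1)
(m(-4, -11) + 25)*123 = (-1 + 25)*123 = 24*123 = 2952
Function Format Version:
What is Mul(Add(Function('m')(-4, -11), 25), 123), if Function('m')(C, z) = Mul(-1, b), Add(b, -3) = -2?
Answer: 2952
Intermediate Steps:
b = 1 (b = Add(3, -2) = 1)
Function('m')(C, z) = -1 (Function('m')(C, z) = Mul(-1, 1) = -1)
Mul(Add(Function('m')(-4, -11), 25), 123) = Mul(Add(-1, 25), 123) = Mul(24, 123) = 2952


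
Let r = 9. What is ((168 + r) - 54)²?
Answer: 15129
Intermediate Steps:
((168 + r) - 54)² = ((168 + 9) - 54)² = (177 - 54)² = 123² = 15129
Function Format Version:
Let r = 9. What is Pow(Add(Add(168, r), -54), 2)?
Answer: 15129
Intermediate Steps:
Pow(Add(Add(168, r), -54), 2) = Pow(Add(Add(168, 9), -54), 2) = Pow(Add(177, -54), 2) = Pow(123, 2) = 15129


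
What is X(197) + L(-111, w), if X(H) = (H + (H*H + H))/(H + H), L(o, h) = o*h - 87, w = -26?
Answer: 5797/2 ≈ 2898.5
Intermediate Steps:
L(o, h) = -87 + h*o (L(o, h) = h*o - 87 = -87 + h*o)
X(H) = (H² + 2*H)/(2*H) (X(H) = (H + (H² + H))/((2*H)) = (H + (H + H²))*(1/(2*H)) = (H² + 2*H)*(1/(2*H)) = (H² + 2*H)/(2*H))
X(197) + L(-111, w) = (1 + (½)*197) + (-87 - 26*(-111)) = (1 + 197/2) + (-87 + 2886) = 199/2 + 2799 = 5797/2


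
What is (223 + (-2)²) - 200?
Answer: 27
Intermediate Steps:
(223 + (-2)²) - 200 = (223 + 4) - 200 = 227 - 200 = 27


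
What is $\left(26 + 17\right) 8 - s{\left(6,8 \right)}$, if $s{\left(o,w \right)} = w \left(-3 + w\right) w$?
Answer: $24$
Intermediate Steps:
$s{\left(o,w \right)} = w^{2} \left(-3 + w\right)$
$\left(26 + 17\right) 8 - s{\left(6,8 \right)} = \left(26 + 17\right) 8 - 8^{2} \left(-3 + 8\right) = 43 \cdot 8 - 64 \cdot 5 = 344 - 320 = 24$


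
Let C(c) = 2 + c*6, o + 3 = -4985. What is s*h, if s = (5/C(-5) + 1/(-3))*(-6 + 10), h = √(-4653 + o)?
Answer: -43*I*√9641/21 ≈ -201.05*I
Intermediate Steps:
o = -4988 (o = -3 - 4985 = -4988)
C(c) = 2 + 6*c
h = I*√9641 (h = √(-4653 - 4988) = √(-9641) = I*√9641 ≈ 98.189*I)
s = -43/21 (s = (5/(2 + 6*(-5)) + 1/(-3))*(-6 + 10) = (5/(2 - 30) + 1*(-⅓))*4 = (5/(-28) - ⅓)*4 = (5*(-1/28) - ⅓)*4 = (-5/28 - ⅓)*4 = -43/84*4 = -43/21 ≈ -2.0476)
s*h = -43*I*√9641/21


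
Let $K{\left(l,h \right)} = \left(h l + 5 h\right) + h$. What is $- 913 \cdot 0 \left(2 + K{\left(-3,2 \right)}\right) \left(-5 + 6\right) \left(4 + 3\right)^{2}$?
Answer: $0$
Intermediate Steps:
$K{\left(l,h \right)} = 6 h + h l$ ($K{\left(l,h \right)} = \left(5 h + h l\right) + h = 6 h + h l$)
$- 913 \cdot 0 \left(2 + K{\left(-3,2 \right)}\right) \left(-5 + 6\right) \left(4 + 3\right)^{2} = - 913 \cdot 0 \left(2 + 2 \left(6 - 3\right)\right) \left(-5 + 6\right) \left(4 + 3\right)^{2} = - 913 \cdot 0 \left(2 + 2 \cdot 3\right) 1 \cdot 7^{2} = - 913 \cdot 0 \left(2 + 6\right) 1 \cdot 49 = - 913 \cdot 0 \cdot 8 \cdot 1 \cdot 49 = - 913 \cdot 0 \cdot 8 \cdot 49 = - 913 \cdot 0 \cdot 49 = \left(-913\right) 0 = 0$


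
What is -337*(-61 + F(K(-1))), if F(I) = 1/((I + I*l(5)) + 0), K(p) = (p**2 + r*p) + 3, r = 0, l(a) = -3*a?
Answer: 1151529/56 ≈ 20563.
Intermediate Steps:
K(p) = 3 + p**2 (K(p) = (p**2 + 0*p) + 3 = (p**2 + 0) + 3 = p**2 + 3 = 3 + p**2)
F(I) = -1/(14*I) (F(I) = 1/((I + I*(-3*5)) + 0) = 1/((I + I*(-15)) + 0) = 1/((I - 15*I) + 0) = 1/(-14*I + 0) = 1/(-14*I) = -1/(14*I))
-337*(-61 + F(K(-1))) = -337*(-61 - 1/(14*(3 + (-1)**2))) = -337*(-61 - 1/(14*(3 + 1))) = -337*(-61 - 1/14/4) = -337*(-61 - 1/14*1/4) = -337*(-61 - 1/56) = -337*(-3417/56) = 1151529/56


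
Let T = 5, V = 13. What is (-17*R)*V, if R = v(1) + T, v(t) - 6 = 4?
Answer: -3315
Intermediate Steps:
v(t) = 10 (v(t) = 6 + 4 = 10)
R = 15 (R = 10 + 5 = 15)
(-17*R)*V = -17*15*13 = -255*13 = -3315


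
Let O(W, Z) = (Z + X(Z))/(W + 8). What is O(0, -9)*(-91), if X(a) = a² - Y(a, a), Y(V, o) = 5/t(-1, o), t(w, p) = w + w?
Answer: -13559/16 ≈ -847.44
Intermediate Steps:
t(w, p) = 2*w
Y(V, o) = -5/2 (Y(V, o) = 5/((2*(-1))) = 5/(-2) = 5*(-½) = -5/2)
X(a) = 5/2 + a² (X(a) = a² - 1*(-5/2) = a² + 5/2 = 5/2 + a²)
O(W, Z) = (5/2 + Z + Z²)/(8 + W) (O(W, Z) = (Z + (5/2 + Z²))/(W + 8) = (5/2 + Z + Z²)/(8 + W))
O(0, -9)*(-91) = ((5/2 - 9 + (-9)²)/(8 + 0))*(-91) = ((5/2 - 9 + 81)/8)*(-91) = ((⅛)*(149/2))*(-91) = (149/16)*(-91) = -13559/16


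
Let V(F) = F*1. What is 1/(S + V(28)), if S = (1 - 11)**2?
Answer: 1/128 ≈ 0.0078125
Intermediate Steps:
V(F) = F
S = 100 (S = (-10)**2 = 100)
1/(S + V(28)) = 1/(100 + 28) = 1/128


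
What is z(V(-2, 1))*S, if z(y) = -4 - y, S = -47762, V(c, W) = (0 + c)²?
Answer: 382096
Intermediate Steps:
V(c, W) = c²
z(V(-2, 1))*S = (-4 - 1*(-2)²)*(-47762) = (-4 - 1*4)*(-47762) = (-4 - 4)*(-47762) = -8*(-47762) = 382096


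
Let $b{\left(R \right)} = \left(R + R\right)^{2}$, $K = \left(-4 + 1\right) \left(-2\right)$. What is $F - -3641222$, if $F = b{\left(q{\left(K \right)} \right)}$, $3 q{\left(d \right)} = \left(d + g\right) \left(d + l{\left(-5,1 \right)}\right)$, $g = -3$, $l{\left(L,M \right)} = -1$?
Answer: $3641322$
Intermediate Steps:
$K = 6$ ($K = \left(-3\right) \left(-2\right) = 6$)
$q{\left(d \right)} = \frac{\left(-1 + d\right) \left(-3 + d\right)}{3}$ ($q{\left(d \right)} = \frac{\left(d - 3\right) \left(d - 1\right)}{3} = \frac{\left(-3 + d\right) \left(-1 + d\right)}{3} = \frac{\left(-1 + d\right) \left(-3 + d\right)}{3}$)
$b{\left(R \right)} = 4 R^{2}$ ($b{\left(R \right)} = \left(2 R\right)^{2} = 4 R^{2}$)
$F = 100$ ($F = 4 \left(1 - 8 + \frac{6^{2}}{3}\right)^{2} = 4 \left(1 - 8 + \frac{1}{3} \cdot 36\right)^{2} = 4 \left(1 - 8 + 12\right)^{2} = 4 \cdot 5^{2} = 4 \cdot 25 = 100$)
$F - -3641222 = 100 - -3641222 = 100 + 3641222 = 3641322$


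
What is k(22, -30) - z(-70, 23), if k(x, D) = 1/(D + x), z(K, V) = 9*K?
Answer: 5039/8 ≈ 629.88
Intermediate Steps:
k(22, -30) - z(-70, 23) = 1/(-30 + 22) - 9*(-70) = 1/(-8) - 1*(-630) = -⅛ + 630 = 5039/8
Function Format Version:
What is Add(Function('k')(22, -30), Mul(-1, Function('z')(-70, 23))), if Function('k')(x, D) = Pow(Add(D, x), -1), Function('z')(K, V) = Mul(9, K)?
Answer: Rational(5039, 8) ≈ 629.88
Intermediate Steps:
Add(Function('k')(22, -30), Mul(-1, Function('z')(-70, 23))) = Add(Pow(Add(-30, 22), -1), Mul(-1, Mul(9, -70))) = Add(Pow(-8, -1), Mul(-1, -630)) = Add(Rational(-1, 8), 630) = Rational(5039, 8)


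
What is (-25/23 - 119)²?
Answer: 7628644/529 ≈ 14421.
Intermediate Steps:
(-25/23 - 119)² = (-2762/23)² = 7628644/529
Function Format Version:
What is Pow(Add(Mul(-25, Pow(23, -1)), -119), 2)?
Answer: Rational(7628644, 529) ≈ 14421.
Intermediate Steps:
Pow(Add(Mul(-25, Pow(23, -1)), -119), 2) = Pow(Add(Mul(-25, Rational(1, 23)), -119), 2) = Pow(Add(Rational(-25, 23), -119), 2) = Pow(Rational(-2762, 23), 2) = Rational(7628644, 529)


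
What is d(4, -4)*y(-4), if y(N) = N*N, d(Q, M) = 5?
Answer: 80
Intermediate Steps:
y(N) = N²
d(4, -4)*y(-4) = 5*(-4)² = 5*16 = 80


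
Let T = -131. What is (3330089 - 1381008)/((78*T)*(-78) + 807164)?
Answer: 1949081/1604168 ≈ 1.2150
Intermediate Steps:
(3330089 - 1381008)/((78*T)*(-78) + 807164) = (3330089 - 1381008)/((78*(-131))*(-78) + 807164) = 1949081/(-10218*(-78) + 807164) = 1949081/(797004 + 807164) = 1949081/1604168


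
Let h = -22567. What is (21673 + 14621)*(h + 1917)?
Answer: -749471100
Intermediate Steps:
(21673 + 14621)*(h + 1917) = (21673 + 14621)*(-22567 + 1917) = 36294*(-20650) = -749471100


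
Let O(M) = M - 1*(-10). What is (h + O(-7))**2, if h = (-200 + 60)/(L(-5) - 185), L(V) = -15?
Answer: 1369/100 ≈ 13.690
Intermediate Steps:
O(M) = 10 + M (O(M) = M + 10 = 10 + M)
h = 7/10 (h = (-200 + 60)/(-15 - 185) = -140/(-200) = -140*(-1/200) = 7/10 ≈ 0.70000)
(h + O(-7))**2 = (7/10 + (10 - 7))**2 = (7/10 + 3)**2 = (37/10)**2 = 1369/100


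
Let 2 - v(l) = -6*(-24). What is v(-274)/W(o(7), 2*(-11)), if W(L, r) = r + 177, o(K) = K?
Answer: -142/155 ≈ -0.91613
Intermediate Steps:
v(l) = -142 (v(l) = 2 - (-6)*(-24) = 2 - 1*144 = 2 - 144 = -142)
W(L, r) = 177 + r
v(-274)/W(o(7), 2*(-11)) = -142/(177 + 2*(-11)) = -142/(177 - 22) = -142/155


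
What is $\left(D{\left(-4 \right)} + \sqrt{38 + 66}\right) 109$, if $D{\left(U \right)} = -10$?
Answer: $-1090 + 218 \sqrt{26} \approx 21.586$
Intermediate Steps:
$\left(D{\left(-4 \right)} + \sqrt{38 + 66}\right) 109 = \left(-10 + \sqrt{38 + 66}\right) 109 = \left(-10 + \sqrt{104}\right) 109 = \left(-10 + 2 \sqrt{26}\right) 109 = -1090 + 218 \sqrt{26}$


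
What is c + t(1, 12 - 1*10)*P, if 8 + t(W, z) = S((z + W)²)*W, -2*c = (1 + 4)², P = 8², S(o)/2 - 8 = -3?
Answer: 231/2 ≈ 115.50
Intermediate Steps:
S(o) = 10 (S(o) = 16 + 2*(-3) = 16 - 6 = 10)
P = 64
c = -25/2 (c = -(1 + 4)²/2 = -½*5² = -½*25 = -25/2 ≈ -12.500)
t(W, z) = -8 + 10*W
c + t(1, 12 - 1*10)*P = -25/2 + (-8 + 10*1)*64 = -25/2 + (-8 + 10)*64 = -25/2 + 2*64 = -25/2 + 128 = 231/2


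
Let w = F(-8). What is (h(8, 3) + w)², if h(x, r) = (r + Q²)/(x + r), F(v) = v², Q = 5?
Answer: 535824/121 ≈ 4428.3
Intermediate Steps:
w = 64 (w = (-8)² = 64)
h(x, r) = (25 + r)/(r + x) (h(x, r) = (r + 5²)/(x + r) = (r + 25)/(r + x) = (25 + r)/(r + x))
(h(8, 3) + w)² = ((25 + 3)/(3 + 8) + 64)² = (28/11 + 64)² = (732/11)² = 535824/121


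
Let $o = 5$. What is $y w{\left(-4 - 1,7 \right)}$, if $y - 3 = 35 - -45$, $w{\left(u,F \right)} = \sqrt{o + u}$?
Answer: $0$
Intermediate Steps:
$w{\left(u,F \right)} = \sqrt{5 + u}$
$y = 83$ ($y = 3 + \left(35 - -45\right) = 3 + \left(35 + 45\right) = 3 + 80 = 83$)
$y w{\left(-4 - 1,7 \right)} = 83 \sqrt{5 - 5} = 83 \sqrt{0} = 83 \cdot 0 = 0$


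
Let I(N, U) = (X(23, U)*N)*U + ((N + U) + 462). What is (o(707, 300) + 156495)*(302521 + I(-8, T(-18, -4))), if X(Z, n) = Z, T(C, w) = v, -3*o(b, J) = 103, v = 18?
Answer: 140664867142/3 ≈ 4.6888e+10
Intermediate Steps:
o(b, J) = -103/3 (o(b, J) = -⅓*103 = -103/3)
T(C, w) = 18
I(N, U) = 462 + N + U + 23*N*U (I(N, U) = (23*N)*U + ((N + U) + 462) = 23*N*U + (462 + N + U) = 462 + N + U + 23*N*U)
(o(707, 300) + 156495)*(302521 + I(-8, T(-18, -4))) = (-103/3 + 156495)*(302521 + (462 - 8 + 18 + 23*(-8)*18)) = 469382*(302521 + (462 - 8 + 18 - 3312))/3 = 469382*(302521 - 2840)/3 = (469382/3)*299681 = 140664867142/3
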